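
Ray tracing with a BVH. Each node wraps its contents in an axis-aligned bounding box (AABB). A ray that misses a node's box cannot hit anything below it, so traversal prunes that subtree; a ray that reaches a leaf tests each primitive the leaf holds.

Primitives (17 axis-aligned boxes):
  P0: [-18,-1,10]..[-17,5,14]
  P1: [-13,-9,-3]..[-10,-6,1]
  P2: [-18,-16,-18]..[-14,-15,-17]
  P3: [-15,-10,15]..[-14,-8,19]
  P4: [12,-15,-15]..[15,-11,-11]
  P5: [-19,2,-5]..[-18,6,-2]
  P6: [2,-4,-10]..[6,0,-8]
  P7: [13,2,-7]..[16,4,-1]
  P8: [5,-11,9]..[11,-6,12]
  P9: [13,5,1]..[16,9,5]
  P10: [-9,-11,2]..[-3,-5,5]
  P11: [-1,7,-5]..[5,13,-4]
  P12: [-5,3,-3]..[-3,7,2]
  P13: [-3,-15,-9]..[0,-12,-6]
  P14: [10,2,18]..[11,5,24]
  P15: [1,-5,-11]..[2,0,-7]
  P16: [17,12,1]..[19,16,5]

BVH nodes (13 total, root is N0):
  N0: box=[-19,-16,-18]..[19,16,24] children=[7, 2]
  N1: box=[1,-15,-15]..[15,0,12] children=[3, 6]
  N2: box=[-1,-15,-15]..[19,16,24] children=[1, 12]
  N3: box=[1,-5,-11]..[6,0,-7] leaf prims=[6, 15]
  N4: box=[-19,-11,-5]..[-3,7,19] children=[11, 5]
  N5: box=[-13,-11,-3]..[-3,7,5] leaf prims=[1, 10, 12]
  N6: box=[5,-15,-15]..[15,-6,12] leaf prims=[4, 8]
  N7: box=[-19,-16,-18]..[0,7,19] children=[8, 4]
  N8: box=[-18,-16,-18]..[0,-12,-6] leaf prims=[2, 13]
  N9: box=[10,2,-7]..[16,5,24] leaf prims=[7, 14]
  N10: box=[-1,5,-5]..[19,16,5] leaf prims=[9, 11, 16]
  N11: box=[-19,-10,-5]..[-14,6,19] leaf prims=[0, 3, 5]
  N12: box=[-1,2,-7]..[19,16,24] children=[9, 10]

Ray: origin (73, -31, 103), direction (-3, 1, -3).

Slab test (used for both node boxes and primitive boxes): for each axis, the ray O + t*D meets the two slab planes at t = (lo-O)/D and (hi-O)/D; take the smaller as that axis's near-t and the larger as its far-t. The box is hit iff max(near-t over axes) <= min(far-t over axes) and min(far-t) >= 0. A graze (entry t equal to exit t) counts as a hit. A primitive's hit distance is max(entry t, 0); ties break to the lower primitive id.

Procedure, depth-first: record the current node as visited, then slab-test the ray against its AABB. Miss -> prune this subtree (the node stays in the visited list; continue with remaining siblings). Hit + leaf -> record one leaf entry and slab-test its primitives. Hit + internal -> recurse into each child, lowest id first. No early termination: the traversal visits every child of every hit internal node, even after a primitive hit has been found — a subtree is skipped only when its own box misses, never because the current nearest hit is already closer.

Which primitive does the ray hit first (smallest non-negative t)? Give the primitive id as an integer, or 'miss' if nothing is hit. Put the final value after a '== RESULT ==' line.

Trace the traversal:
N0 x:[18,92/3] y:[15,47] z:[79/3,121/3] -> hit [79/3,92/3], descend [2, 7]
  N2 x:[18,74/3] y:[16,47] z:[79/3,118/3] -> miss, prune
  N7 x:[73/3,92/3] y:[15,38] z:[28,121/3] -> hit [28,92/3], descend [4, 8]
    N4 x:[76/3,92/3] y:[20,38] z:[28,36] -> hit [28,92/3], descend [5, 11]
      N5 x:[76/3,86/3] y:[20,38] z:[98/3,106/3] -> miss, prune
      N11 x:[29,92/3] y:[21,37] z:[28,36] -> hit [29,92/3] leaf, test {P0@t=30, P3(miss), P5(miss)}
    N8 x:[73/3,91/3] y:[15,19] z:[109/3,121/3] -> miss, prune

order=[0, 2, 7, 4, 5, 11, 8]  |boxes|=7  |leaves|=1  hit=P0

== RESULT ==
0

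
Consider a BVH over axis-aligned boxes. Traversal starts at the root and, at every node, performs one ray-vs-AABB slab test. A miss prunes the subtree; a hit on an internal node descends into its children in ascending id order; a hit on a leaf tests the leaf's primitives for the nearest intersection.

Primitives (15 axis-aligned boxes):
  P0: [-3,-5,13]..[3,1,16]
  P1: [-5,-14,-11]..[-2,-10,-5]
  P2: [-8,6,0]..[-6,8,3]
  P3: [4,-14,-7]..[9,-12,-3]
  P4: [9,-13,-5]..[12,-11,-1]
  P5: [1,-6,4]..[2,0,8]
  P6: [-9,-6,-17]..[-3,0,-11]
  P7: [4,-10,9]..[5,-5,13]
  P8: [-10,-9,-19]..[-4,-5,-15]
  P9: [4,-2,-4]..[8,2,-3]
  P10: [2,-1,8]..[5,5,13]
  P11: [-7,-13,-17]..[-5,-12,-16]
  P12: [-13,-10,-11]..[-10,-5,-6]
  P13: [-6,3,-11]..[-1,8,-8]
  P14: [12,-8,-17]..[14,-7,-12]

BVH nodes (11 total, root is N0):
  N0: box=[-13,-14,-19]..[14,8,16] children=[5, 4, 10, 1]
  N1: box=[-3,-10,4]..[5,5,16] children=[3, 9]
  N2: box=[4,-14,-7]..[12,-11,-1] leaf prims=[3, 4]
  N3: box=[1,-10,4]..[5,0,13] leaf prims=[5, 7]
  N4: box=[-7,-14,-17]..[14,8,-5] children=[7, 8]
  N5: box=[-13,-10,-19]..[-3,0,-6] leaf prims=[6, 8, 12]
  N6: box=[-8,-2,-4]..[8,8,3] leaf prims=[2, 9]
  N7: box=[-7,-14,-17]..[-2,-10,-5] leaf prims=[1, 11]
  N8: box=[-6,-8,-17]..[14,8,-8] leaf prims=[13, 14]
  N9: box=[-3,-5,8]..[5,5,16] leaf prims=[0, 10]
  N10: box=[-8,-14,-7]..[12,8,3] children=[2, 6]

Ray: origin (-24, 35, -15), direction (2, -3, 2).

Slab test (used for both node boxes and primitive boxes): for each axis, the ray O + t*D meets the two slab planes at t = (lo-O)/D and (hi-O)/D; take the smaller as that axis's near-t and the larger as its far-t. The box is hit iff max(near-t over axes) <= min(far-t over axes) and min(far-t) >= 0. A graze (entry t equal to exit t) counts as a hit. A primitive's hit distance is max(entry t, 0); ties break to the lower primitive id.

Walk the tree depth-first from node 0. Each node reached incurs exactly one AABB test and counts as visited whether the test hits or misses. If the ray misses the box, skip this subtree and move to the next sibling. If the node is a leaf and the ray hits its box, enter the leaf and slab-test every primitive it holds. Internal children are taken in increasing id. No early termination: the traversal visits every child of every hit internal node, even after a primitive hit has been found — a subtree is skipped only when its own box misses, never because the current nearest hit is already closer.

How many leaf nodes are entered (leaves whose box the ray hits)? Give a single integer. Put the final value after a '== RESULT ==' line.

Walk:
N0 x:[11/2,19] y:[9,49/3] z:[-2,31/2] -> hit [9,31/2], descend [1, 4, 5, 10]
  N1 x:[21/2,29/2] y:[10,15] z:[19/2,31/2] -> hit [21/2,29/2], descend [3, 9]
    N3 x:[25/2,29/2] y:[35/3,15] z:[19/2,14] -> hit [25/2,14] leaf, test {P5(miss), P7@t=14}
    N9 x:[21/2,29/2] y:[10,40/3] z:[23/2,31/2] -> hit [23/2,40/3] leaf, test {P0(miss), P10(miss)}
  N4 x:[17/2,19] y:[9,49/3] z:[-1,5] -> miss, prune
  N5 x:[11/2,21/2] y:[35/3,15] z:[-2,9/2] -> miss, prune
  N10 x:[8,18] y:[9,49/3] z:[4,9] -> hit [9,9], descend [2, 6]
    N2 x:[14,18] y:[46/3,49/3] z:[4,7] -> miss, prune
    N6 x:[8,16] y:[9,37/3] z:[11/2,9] -> hit [9,9] leaf, test {P2@t=9, P9(miss)}

9 AABB tests over nodes [0, 1, 3, 9, 4, 5, 10, 2, 6]; 3 leaves entered; closest P2.

== RESULT ==
3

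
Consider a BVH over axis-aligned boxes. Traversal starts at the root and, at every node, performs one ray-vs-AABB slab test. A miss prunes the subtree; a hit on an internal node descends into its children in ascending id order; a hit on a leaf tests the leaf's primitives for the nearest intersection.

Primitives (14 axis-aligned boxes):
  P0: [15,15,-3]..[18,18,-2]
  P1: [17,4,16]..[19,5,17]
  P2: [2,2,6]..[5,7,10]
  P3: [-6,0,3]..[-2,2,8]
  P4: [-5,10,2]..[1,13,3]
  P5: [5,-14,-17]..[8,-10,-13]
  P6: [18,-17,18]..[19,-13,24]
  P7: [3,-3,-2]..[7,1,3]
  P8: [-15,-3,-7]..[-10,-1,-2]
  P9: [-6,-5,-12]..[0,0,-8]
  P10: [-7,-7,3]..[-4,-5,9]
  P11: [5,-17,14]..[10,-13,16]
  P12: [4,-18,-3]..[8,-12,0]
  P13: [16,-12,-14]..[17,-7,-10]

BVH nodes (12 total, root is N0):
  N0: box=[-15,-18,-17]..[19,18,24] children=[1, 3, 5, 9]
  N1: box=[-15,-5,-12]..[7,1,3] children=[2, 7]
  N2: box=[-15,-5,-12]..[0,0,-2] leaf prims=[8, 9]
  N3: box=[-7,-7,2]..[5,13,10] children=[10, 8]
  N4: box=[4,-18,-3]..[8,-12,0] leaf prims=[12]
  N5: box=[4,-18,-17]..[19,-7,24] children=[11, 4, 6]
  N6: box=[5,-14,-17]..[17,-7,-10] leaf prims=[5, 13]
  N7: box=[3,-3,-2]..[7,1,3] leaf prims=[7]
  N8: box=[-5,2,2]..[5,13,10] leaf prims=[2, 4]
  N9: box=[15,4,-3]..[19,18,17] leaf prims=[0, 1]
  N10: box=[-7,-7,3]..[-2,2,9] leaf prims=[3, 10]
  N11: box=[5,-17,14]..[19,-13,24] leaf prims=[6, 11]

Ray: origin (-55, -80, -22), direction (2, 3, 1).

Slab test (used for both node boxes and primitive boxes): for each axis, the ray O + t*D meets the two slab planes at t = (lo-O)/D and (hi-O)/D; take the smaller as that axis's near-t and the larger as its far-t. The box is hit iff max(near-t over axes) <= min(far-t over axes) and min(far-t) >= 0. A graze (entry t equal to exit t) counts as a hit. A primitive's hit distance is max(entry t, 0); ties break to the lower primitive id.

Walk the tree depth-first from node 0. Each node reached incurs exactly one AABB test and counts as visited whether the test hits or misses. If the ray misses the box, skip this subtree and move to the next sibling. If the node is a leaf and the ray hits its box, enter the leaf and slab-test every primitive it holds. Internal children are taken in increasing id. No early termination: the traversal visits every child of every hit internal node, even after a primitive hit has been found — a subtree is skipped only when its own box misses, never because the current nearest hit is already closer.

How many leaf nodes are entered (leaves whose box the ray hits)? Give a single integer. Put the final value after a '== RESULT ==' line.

Walk:
N0 x:[20,37] y:[62/3,98/3] z:[5,46] -> hit [62/3,98/3], descend [1, 3, 5, 9]
  N1 x:[20,31] y:[25,27] z:[10,25] -> hit [25,25], descend [2, 7]
    N2 x:[20,55/2] y:[25,80/3] z:[10,20] -> miss, prune
    N7 x:[29,31] y:[77/3,27] z:[20,25] -> miss, prune
  N3 x:[24,30] y:[73/3,31] z:[24,32] -> hit [73/3,30], descend [8, 10]
    N8 x:[25,30] y:[82/3,31] z:[24,32] -> hit [82/3,30] leaf, test {P2@t=57/2, P4(miss)}
    N10 x:[24,53/2] y:[73/3,82/3] z:[25,31] -> hit [25,53/2] leaf, test {P3(miss), P10@t=25}
  N5 x:[59/2,37] y:[62/3,73/3] z:[5,46] -> miss, prune
  N9 x:[35,37] y:[28,98/3] z:[19,39] -> miss, prune

Visited [0, 1, 2, 7, 3, 8, 10, 5, 9]. Tests: 9 box, 2 leaf. Nearest: P10.

== RESULT ==
2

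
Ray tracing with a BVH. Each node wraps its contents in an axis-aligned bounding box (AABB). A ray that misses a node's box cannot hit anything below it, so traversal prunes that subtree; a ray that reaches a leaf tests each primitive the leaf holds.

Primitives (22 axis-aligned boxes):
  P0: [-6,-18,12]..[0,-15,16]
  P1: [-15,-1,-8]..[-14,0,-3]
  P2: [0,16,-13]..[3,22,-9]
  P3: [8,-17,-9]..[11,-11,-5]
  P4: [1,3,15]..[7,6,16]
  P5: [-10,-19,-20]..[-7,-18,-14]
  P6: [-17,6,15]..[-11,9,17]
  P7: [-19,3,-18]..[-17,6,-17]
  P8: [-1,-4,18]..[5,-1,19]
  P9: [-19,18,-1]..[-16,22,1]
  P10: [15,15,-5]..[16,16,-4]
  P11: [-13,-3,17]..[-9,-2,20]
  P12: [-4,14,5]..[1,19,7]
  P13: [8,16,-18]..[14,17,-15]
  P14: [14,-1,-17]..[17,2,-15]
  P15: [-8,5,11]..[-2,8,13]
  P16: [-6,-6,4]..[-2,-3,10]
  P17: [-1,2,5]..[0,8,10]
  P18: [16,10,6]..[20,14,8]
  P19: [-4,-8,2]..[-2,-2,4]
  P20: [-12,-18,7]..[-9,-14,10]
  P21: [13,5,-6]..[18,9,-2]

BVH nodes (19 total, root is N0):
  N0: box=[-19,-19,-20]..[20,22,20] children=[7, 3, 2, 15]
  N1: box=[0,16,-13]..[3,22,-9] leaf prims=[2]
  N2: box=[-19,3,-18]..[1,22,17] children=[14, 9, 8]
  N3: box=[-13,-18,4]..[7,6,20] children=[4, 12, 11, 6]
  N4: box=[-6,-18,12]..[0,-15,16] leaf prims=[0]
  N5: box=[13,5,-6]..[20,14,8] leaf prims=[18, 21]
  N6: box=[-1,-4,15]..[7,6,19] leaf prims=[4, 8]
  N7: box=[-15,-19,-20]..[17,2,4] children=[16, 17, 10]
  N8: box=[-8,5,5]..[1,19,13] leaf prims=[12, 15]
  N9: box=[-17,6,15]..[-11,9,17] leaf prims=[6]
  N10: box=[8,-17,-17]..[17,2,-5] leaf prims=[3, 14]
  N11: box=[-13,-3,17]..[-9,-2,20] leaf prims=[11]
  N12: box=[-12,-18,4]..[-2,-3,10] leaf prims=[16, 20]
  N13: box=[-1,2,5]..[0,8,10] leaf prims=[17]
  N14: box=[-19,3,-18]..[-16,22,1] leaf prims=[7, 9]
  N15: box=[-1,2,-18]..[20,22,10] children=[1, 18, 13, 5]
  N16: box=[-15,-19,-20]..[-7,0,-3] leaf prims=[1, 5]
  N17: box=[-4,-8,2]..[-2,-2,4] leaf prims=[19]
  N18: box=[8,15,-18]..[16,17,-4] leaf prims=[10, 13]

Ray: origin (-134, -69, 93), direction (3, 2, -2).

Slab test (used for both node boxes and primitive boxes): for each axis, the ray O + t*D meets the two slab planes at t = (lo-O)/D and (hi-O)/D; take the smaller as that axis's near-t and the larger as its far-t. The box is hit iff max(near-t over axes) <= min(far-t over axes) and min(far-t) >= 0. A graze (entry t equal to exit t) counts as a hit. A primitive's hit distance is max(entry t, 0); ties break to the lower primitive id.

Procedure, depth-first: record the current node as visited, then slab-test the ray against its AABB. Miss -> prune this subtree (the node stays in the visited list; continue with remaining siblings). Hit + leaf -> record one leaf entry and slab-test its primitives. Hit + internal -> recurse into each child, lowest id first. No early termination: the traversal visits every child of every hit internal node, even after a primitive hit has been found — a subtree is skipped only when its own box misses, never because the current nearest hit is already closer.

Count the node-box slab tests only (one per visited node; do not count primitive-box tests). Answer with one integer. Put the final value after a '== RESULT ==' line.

Traverse from the root:
N0 x:[115/3,154/3] y:[25,91/2] z:[73/2,113/2] -> hit [115/3,91/2], descend [2, 3, 7, 15]
  N2 x:[115/3,45] y:[36,91/2] z:[38,111/2] -> hit [115/3,45], descend [8, 9, 14]
    N8 x:[42,45] y:[37,44] z:[40,44] -> hit [42,44] leaf, test {P12@t=130/3, P15(miss)}
    N9 x:[39,41] y:[75/2,39] z:[38,39] -> hit [39,39] leaf, test {P6@t=39}
    N14 x:[115/3,118/3] y:[36,91/2] z:[46,111/2] -> miss, prune
  N3 x:[121/3,47] y:[51/2,75/2] z:[73/2,89/2] -> miss, prune
  N7 x:[119/3,151/3] y:[25,71/2] z:[89/2,113/2] -> miss, prune
  N15 x:[133/3,154/3] y:[71/2,91/2] z:[83/2,111/2] -> hit [133/3,91/2], descend [1, 5, 13, 18]
    N1 x:[134/3,137/3] y:[85/2,91/2] z:[51,53] -> miss, prune
    N5 x:[49,154/3] y:[37,83/2] z:[85/2,99/2] -> miss, prune
    N13 x:[133/3,134/3] y:[71/2,77/2] z:[83/2,44] -> miss, prune
    N18 x:[142/3,50] y:[42,43] z:[97/2,111/2] -> miss, prune

order=[0, 2, 8, 9, 14, 3, 7, 15, 1, 5, 13, 18]  |boxes|=12  |leaves|=2  hit=P6

== RESULT ==
12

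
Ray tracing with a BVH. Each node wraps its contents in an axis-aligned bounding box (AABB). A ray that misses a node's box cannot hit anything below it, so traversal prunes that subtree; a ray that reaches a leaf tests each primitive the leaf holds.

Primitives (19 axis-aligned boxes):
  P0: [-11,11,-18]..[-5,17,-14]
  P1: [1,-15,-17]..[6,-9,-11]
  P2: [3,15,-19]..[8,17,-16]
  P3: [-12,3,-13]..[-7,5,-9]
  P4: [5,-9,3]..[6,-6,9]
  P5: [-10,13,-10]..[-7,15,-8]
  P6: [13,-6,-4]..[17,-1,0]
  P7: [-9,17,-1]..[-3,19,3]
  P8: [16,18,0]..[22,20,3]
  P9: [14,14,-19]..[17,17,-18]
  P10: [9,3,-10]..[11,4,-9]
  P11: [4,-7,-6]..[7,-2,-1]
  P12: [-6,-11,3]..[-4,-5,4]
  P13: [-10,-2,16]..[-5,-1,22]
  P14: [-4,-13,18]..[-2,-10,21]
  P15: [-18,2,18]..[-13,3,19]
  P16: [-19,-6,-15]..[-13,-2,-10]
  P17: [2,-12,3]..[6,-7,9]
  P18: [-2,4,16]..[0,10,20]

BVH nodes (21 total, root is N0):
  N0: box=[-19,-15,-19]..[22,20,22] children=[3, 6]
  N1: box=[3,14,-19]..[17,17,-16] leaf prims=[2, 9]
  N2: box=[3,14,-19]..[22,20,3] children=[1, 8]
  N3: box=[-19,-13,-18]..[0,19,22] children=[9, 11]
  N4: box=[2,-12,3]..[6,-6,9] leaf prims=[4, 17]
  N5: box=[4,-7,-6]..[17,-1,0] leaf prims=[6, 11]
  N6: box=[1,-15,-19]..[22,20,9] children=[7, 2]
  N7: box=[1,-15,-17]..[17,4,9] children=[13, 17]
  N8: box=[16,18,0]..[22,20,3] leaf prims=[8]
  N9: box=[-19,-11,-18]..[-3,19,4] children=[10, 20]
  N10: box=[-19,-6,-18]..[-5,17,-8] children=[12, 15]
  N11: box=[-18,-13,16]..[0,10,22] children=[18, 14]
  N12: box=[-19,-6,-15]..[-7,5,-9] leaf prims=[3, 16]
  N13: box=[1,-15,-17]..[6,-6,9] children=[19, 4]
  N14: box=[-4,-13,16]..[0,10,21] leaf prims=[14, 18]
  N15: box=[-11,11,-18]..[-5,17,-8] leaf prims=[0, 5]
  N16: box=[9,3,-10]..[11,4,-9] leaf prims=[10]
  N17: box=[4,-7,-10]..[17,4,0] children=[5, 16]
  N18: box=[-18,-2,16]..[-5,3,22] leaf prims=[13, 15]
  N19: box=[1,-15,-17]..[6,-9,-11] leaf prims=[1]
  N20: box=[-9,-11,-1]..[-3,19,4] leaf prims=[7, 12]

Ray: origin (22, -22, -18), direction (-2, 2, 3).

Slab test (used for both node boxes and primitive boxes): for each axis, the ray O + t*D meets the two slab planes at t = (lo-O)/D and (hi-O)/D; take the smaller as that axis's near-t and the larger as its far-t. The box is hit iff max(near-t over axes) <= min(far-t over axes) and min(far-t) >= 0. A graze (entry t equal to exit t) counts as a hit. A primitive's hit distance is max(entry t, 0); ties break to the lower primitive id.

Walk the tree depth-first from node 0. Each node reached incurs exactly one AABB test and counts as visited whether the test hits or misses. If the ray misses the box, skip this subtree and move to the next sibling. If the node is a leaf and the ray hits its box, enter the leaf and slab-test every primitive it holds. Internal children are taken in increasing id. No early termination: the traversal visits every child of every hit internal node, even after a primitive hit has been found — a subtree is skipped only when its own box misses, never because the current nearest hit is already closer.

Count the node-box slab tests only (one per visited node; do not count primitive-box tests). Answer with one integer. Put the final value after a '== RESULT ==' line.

Traverse from the root:
N0 x:[0,41/2] y:[7/2,21] z:[-1/3,40/3] -> hit [7/2,40/3], descend [3, 6]
  N3 x:[11,41/2] y:[9/2,41/2] z:[0,40/3] -> hit [11,40/3], descend [9, 11]
    N9 x:[25/2,41/2] y:[11/2,41/2] z:[0,22/3] -> miss, prune
    N11 x:[11,20] y:[9/2,16] z:[34/3,40/3] -> hit [34/3,40/3], descend [14, 18]
      N14 x:[11,13] y:[9/2,16] z:[34/3,13] -> hit [34/3,13] leaf, test {P14(miss), P18(miss)}
      N18 x:[27/2,20] y:[10,25/2] z:[34/3,40/3] -> miss, prune
  N6 x:[0,21/2] y:[7/2,21] z:[-1/3,9] -> hit [7/2,9], descend [2, 7]
    N2 x:[0,19/2] y:[18,21] z:[-1/3,7] -> miss, prune
    N7 x:[5/2,21/2] y:[7/2,13] z:[1/3,9] -> hit [7/2,9], descend [13, 17]
      N13 x:[8,21/2] y:[7/2,8] z:[1/3,9] -> hit [8,8], descend [4, 19]
        N4 x:[8,10] y:[5,8] z:[7,9] -> hit [8,8] leaf, test {P4@t=8, P17(miss)}
        N19 x:[8,21/2] y:[7/2,13/2] z:[1/3,7/3] -> miss, prune
      N17 x:[5/2,9] y:[15/2,13] z:[8/3,6] -> miss, prune

13 AABB tests over nodes [0, 3, 9, 11, 14, 18, 6, 2, 7, 13, 4, 19, 17]; 2 leaves entered; closest P4.

== RESULT ==
13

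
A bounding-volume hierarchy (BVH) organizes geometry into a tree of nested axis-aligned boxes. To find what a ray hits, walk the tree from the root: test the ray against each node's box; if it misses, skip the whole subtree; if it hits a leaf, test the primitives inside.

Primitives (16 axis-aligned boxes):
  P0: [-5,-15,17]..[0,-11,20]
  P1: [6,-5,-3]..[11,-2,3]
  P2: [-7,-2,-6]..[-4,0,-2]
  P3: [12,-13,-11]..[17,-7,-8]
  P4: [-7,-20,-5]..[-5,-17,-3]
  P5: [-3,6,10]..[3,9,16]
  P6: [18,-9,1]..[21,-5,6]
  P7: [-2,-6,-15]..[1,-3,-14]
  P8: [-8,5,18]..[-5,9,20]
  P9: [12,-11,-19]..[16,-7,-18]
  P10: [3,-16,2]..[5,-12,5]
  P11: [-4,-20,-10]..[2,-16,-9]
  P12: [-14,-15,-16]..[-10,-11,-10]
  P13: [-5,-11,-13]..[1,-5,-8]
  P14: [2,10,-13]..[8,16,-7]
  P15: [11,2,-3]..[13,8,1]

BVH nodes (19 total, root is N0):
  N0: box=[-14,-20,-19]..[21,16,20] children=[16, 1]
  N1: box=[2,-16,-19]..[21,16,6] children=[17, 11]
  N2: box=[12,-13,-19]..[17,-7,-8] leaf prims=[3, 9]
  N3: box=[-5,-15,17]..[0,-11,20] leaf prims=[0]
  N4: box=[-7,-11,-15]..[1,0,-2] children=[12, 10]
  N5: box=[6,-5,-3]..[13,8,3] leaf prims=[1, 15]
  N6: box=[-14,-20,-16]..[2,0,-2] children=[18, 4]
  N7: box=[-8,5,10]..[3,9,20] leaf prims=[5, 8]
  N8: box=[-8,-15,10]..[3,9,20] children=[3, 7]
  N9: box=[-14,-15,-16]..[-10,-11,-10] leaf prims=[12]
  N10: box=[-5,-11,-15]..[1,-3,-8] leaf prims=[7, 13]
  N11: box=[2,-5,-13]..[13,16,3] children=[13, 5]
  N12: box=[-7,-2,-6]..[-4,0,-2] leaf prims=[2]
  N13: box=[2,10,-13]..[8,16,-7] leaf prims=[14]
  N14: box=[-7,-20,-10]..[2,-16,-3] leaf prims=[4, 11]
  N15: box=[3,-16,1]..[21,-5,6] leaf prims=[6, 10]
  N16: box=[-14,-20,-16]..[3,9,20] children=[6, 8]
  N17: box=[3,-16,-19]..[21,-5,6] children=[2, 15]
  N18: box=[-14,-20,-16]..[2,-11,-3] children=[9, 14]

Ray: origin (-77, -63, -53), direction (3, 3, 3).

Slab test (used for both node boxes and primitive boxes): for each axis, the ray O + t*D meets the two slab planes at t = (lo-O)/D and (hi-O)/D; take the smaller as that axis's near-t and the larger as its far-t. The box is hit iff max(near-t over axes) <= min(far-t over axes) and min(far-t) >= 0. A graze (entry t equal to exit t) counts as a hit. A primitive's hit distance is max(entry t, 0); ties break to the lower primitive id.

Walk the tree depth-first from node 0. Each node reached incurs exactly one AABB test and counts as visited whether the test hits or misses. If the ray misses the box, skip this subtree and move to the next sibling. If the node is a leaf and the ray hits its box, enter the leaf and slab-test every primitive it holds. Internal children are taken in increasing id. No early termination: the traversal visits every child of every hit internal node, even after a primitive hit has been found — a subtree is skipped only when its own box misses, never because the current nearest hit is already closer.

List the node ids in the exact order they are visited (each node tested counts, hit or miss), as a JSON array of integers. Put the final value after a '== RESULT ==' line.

Trace the traversal:
N0 x:[21,98/3] y:[43/3,79/3] z:[34/3,73/3] -> hit [21,73/3], descend [1, 16]
  N1 x:[79/3,98/3] y:[47/3,79/3] z:[34/3,59/3] -> miss, prune
  N16 x:[21,80/3] y:[43/3,24] z:[37/3,73/3] -> hit [21,24], descend [6, 8]
    N6 x:[21,79/3] y:[43/3,21] z:[37/3,17] -> miss, prune
    N8 x:[23,80/3] y:[16,24] z:[21,73/3] -> hit [23,24], descend [3, 7]
      N3 x:[24,77/3] y:[16,52/3] z:[70/3,73/3] -> miss, prune
      N7 x:[23,80/3] y:[68/3,24] z:[21,73/3] -> hit [23,24] leaf, test {P5(miss), P8@t=71/3}

Visited [0, 1, 16, 6, 8, 3, 7]. Tests: 7 box, 1 leaf. Nearest: P8.

== RESULT ==
[0, 1, 16, 6, 8, 3, 7]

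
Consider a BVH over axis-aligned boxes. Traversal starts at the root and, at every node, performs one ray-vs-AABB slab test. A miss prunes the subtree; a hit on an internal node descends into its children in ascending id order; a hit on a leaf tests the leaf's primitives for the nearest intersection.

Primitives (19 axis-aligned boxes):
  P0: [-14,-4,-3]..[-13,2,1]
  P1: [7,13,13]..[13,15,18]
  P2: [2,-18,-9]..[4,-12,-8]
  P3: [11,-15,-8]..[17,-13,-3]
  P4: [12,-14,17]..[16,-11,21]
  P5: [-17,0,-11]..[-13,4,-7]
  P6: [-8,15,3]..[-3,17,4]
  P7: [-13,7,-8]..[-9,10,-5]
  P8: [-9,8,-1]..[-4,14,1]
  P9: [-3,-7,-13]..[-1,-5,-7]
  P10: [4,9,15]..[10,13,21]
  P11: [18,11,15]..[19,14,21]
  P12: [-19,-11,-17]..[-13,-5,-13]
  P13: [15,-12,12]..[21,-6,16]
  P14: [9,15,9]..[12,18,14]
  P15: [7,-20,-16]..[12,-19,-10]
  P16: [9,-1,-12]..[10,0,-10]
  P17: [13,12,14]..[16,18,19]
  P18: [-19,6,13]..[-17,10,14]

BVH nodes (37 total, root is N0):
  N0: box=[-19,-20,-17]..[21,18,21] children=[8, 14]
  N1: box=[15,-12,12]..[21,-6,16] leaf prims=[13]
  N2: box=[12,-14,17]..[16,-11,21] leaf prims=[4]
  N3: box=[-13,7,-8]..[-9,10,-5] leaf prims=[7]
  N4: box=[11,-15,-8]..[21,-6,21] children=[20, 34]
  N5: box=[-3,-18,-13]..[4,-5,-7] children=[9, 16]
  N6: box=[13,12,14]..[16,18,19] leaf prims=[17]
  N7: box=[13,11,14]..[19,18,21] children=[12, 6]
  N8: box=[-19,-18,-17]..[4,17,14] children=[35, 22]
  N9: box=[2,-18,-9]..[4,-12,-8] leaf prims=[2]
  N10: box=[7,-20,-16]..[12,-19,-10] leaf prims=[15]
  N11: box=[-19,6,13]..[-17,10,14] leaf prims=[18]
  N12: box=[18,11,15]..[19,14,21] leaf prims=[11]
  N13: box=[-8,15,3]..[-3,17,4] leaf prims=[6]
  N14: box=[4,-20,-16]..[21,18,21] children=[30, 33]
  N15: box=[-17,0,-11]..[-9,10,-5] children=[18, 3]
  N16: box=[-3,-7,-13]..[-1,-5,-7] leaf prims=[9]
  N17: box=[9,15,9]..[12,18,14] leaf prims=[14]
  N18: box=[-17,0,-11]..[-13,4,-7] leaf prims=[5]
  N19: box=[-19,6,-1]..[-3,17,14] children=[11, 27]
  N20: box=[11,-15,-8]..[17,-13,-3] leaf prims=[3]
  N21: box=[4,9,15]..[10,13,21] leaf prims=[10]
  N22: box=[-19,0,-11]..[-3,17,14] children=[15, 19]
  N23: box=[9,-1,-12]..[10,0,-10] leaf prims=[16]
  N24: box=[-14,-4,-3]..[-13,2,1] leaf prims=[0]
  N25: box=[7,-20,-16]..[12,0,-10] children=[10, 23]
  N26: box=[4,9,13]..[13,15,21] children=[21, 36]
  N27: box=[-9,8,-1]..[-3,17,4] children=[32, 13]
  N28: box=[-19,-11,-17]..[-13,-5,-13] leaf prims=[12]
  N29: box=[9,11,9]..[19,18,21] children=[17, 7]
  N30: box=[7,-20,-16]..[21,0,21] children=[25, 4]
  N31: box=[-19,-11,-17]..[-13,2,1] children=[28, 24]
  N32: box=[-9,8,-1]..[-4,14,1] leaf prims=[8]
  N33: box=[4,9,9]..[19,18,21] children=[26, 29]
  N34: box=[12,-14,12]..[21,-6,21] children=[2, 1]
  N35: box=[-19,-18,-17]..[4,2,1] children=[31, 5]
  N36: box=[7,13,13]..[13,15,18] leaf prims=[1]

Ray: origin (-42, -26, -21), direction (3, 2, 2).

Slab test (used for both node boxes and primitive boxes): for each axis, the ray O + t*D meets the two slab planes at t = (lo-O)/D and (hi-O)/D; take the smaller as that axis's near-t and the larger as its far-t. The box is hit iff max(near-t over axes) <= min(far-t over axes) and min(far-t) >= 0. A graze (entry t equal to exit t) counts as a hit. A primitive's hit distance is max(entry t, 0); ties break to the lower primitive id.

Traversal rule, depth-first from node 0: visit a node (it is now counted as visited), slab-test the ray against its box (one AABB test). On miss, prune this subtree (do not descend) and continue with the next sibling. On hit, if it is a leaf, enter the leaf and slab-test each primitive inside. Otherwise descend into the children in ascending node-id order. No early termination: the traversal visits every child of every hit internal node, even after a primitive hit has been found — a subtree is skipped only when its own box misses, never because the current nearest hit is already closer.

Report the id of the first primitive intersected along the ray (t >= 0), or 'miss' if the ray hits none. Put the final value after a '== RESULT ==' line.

Walk:
N0 x:[23/3,21] y:[3,22] z:[2,21] -> hit [23/3,21], descend [8, 14]
  N8 x:[23/3,46/3] y:[4,43/2] z:[2,35/2] -> hit [23/3,46/3], descend [22, 35]
    N22 x:[23/3,13] y:[13,43/2] z:[5,35/2] -> hit [13,13], descend [15, 19]
      N15 x:[25/3,11] y:[13,18] z:[5,8] -> miss, prune
      N19 x:[23/3,13] y:[16,43/2] z:[10,35/2] -> miss, prune
    N35 x:[23/3,46/3] y:[4,14] z:[2,11] -> hit [23/3,11], descend [5, 31]
      N5 x:[13,46/3] y:[4,21/2] z:[4,7] -> miss, prune
      N31 x:[23/3,29/3] y:[15/2,14] z:[2,11] -> hit [23/3,29/3], descend [24, 28]
        N24 x:[28/3,29/3] y:[11,14] z:[9,11] -> miss, prune
        N28 x:[23/3,29/3] y:[15/2,21/2] z:[2,4] -> miss, prune
  N14 x:[46/3,21] y:[3,22] z:[5/2,21] -> hit [46/3,21], descend [30, 33]
    N30 x:[49/3,21] y:[3,13] z:[5/2,21] -> miss, prune
    N33 x:[46/3,61/3] y:[35/2,22] z:[15,21] -> hit [35/2,61/3], descend [26, 29]
      N26 x:[46/3,55/3] y:[35/2,41/2] z:[17,21] -> hit [35/2,55/3], descend [21, 36]
        N21 x:[46/3,52/3] y:[35/2,39/2] z:[18,21] -> miss, prune
        N36 x:[49/3,55/3] y:[39/2,41/2] z:[17,39/2] -> miss, prune
      N29 x:[17,61/3] y:[37/2,22] z:[15,21] -> hit [37/2,61/3], descend [7, 17]
        N7 x:[55/3,61/3] y:[37/2,22] z:[35/2,21] -> hit [37/2,61/3], descend [6, 12]
          N6 x:[55/3,58/3] y:[19,22] z:[35/2,20] -> hit [19,58/3] leaf, test {P17@t=19}
          N12 x:[20,61/3] y:[37/2,20] z:[18,21] -> hit [20,20] leaf, test {P11@t=20}
        N17 x:[17,18] y:[41/2,22] z:[15,35/2] -> miss, prune

21 AABB tests over nodes [0, 8, 22, 15, 19, 35, 5, 31, 24, 28, 14, 30, 33, 26, 21, 36, 29, 7, 6, 12, 17]; 2 leaves entered; closest P17.

== RESULT ==
17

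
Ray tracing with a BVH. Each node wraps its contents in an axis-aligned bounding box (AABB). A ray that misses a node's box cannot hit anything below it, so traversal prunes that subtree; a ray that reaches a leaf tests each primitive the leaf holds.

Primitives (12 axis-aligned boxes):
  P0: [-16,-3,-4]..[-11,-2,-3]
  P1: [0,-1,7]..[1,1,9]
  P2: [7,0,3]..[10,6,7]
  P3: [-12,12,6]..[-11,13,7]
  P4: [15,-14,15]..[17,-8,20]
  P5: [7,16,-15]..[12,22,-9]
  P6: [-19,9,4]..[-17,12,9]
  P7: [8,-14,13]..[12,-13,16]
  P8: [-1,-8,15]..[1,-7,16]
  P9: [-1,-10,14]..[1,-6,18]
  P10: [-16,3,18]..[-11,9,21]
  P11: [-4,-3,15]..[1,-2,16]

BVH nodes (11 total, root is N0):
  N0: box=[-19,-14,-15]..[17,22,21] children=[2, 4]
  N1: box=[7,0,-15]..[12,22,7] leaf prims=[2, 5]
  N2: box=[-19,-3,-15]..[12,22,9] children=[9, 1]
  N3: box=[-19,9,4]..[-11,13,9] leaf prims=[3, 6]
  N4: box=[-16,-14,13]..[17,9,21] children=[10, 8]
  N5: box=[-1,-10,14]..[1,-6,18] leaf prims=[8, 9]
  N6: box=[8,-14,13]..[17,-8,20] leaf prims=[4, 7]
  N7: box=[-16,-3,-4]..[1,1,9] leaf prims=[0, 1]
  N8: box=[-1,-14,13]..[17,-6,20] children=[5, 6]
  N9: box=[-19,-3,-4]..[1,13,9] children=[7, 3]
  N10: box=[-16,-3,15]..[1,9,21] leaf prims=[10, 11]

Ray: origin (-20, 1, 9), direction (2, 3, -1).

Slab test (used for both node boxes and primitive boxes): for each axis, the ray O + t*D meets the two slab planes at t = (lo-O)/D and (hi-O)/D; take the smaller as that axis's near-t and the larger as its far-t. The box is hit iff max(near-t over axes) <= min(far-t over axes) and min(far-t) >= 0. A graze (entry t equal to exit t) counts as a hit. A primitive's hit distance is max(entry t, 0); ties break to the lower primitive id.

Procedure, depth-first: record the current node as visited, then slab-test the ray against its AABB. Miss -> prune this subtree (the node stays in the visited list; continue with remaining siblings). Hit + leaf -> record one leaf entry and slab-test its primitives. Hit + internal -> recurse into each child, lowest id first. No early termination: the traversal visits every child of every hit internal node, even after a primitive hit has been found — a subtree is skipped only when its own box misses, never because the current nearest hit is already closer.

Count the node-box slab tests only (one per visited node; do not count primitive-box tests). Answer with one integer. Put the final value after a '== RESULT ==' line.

Walk:
N0 x:[1/2,37/2] y:[-5,7] z:[-12,24] -> hit [1/2,7], descend [2, 4]
  N2 x:[1/2,16] y:[-4/3,7] z:[0,24] -> hit [1/2,7], descend [1, 9]
    N1 x:[27/2,16] y:[-1/3,7] z:[2,24] -> miss, prune
    N9 x:[1/2,21/2] y:[-4/3,4] z:[0,13] -> hit [1/2,4], descend [3, 7]
      N3 x:[1/2,9/2] y:[8/3,4] z:[0,5] -> hit [8/3,4] leaf, test {P3(miss), P6(miss)}
      N7 x:[2,21/2] y:[-4/3,0] z:[0,13] -> miss, prune
  N4 x:[2,37/2] y:[-5,8/3] z:[-12,-4] -> miss, prune

Visited [0, 2, 1, 9, 3, 7, 4]. Tests: 7 box, 1 leaf. Nearest: miss.

== RESULT ==
7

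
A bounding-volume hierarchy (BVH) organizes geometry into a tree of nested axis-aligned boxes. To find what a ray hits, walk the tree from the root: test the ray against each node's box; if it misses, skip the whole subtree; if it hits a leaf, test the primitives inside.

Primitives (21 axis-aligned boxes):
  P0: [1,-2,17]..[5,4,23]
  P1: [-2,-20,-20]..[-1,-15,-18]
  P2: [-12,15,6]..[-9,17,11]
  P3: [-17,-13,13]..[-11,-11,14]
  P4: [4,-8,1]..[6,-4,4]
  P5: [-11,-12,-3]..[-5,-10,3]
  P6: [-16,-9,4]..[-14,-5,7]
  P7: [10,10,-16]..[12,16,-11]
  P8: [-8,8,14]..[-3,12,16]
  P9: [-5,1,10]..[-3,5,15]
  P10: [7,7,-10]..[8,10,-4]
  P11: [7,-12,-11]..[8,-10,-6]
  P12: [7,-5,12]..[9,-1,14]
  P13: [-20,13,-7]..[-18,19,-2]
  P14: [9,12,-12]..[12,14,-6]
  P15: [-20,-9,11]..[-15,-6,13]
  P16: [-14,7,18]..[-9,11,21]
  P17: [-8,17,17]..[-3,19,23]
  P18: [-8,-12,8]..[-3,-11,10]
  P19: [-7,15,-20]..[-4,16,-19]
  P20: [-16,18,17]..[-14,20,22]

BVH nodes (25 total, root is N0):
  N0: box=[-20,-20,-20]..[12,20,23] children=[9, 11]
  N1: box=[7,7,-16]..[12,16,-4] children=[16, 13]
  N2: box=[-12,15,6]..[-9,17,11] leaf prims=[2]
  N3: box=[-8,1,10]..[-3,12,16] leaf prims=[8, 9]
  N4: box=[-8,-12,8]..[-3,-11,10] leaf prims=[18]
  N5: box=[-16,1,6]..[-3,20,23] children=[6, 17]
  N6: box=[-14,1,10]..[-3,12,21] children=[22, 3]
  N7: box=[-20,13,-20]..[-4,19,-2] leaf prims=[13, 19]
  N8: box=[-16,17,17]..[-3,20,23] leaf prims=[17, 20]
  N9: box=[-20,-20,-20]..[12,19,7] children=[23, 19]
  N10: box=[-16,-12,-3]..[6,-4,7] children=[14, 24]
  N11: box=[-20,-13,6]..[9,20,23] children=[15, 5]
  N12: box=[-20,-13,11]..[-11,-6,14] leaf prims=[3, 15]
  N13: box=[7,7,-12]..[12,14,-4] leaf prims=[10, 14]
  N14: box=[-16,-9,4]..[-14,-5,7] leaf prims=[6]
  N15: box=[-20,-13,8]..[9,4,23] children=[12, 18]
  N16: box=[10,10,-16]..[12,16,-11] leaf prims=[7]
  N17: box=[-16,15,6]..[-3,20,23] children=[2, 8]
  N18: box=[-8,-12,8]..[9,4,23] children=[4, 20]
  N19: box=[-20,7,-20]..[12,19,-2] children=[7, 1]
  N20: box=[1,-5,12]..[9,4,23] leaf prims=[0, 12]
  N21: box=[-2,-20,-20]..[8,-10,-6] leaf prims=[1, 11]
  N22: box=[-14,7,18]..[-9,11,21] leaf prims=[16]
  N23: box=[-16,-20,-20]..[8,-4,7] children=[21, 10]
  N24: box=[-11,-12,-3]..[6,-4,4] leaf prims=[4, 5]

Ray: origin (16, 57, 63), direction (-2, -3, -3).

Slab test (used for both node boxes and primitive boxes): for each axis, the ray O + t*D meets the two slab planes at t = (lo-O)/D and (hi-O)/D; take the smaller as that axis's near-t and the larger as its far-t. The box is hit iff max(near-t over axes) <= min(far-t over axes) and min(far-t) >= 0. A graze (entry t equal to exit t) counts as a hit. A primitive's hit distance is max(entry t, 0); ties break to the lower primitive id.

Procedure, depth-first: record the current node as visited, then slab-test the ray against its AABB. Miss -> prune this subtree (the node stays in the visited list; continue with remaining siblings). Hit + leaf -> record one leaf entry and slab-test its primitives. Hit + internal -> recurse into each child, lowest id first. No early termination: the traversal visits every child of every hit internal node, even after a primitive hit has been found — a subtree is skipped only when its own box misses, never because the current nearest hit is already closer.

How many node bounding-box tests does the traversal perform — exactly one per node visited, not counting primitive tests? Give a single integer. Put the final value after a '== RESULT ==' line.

Walk:
N0 x:[2,18] y:[37/3,77/3] z:[40/3,83/3] -> hit [40/3,18], descend [9, 11]
  N9 x:[2,18] y:[38/3,77/3] z:[56/3,83/3] -> miss, prune
  N11 x:[7/2,18] y:[37/3,70/3] z:[40/3,19] -> hit [40/3,18], descend [5, 15]
    N5 x:[19/2,16] y:[37/3,56/3] z:[40/3,19] -> hit [40/3,16], descend [6, 17]
      N6 x:[19/2,15] y:[15,56/3] z:[14,53/3] -> hit [15,15], descend [3, 22]
        N3 x:[19/2,12] y:[15,56/3] z:[47/3,53/3] -> miss, prune
        N22 x:[25/2,15] y:[46/3,50/3] z:[14,15] -> miss, prune
      N17 x:[19/2,16] y:[37/3,14] z:[40/3,19] -> hit [40/3,14], descend [2, 8]
        N2 x:[25/2,14] y:[40/3,14] z:[52/3,19] -> miss, prune
        N8 x:[19/2,16] y:[37/3,40/3] z:[40/3,46/3] -> hit [40/3,40/3] leaf, test {P17(miss), P20(miss)}
    N15 x:[7/2,18] y:[53/3,70/3] z:[40/3,55/3] -> hit [53/3,18], descend [12, 18]
      N12 x:[27/2,18] y:[21,70/3] z:[49/3,52/3] -> miss, prune
      N18 x:[7/2,12] y:[53/3,23] z:[40/3,55/3] -> miss, prune

order=[0, 9, 11, 5, 6, 3, 22, 17, 2, 8, 15, 12, 18]  |boxes|=13  |leaves|=1  hit=miss

== RESULT ==
13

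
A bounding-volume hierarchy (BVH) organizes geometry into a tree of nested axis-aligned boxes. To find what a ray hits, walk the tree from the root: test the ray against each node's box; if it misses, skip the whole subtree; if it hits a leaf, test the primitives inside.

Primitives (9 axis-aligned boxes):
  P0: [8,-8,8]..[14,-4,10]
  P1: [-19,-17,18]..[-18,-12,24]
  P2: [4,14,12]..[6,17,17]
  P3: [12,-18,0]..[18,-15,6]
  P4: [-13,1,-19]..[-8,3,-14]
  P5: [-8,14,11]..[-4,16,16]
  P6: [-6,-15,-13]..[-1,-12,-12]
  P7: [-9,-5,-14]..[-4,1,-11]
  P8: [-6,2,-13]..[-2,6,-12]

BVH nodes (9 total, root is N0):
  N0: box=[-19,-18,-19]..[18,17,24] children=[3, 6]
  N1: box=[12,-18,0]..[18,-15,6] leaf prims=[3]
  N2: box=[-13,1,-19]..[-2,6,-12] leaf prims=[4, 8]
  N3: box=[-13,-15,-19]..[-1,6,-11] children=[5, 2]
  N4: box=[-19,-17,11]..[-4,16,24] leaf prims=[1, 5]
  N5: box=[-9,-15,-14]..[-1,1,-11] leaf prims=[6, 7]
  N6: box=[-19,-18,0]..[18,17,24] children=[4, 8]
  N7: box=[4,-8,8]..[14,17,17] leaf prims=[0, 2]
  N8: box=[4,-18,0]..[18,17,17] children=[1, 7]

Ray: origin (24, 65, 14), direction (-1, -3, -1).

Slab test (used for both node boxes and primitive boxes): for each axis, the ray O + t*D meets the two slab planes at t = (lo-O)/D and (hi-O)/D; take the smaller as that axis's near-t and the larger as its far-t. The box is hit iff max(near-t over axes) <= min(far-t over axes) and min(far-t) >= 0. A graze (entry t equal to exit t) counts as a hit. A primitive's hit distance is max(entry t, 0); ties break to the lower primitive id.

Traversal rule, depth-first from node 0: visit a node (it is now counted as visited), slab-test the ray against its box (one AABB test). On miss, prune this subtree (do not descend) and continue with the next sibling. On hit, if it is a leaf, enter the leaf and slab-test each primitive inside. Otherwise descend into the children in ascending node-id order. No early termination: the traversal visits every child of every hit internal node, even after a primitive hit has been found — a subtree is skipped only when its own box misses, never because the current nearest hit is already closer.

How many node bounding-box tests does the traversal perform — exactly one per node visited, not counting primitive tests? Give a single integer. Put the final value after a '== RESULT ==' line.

Trace the traversal:
N0 x:[6,43] y:[16,83/3] z:[-10,33] -> hit [16,83/3], descend [3, 6]
  N3 x:[25,37] y:[59/3,80/3] z:[25,33] -> hit [25,80/3], descend [2, 5]
    N2 x:[26,37] y:[59/3,64/3] z:[26,33] -> miss, prune
    N5 x:[25,33] y:[64/3,80/3] z:[25,28] -> hit [25,80/3] leaf, test {P6@t=26, P7(miss)}
  N6 x:[6,43] y:[16,83/3] z:[-10,14] -> miss, prune

order=[0, 3, 2, 5, 6]  |boxes|=5  |leaves|=1  hit=P6

== RESULT ==
5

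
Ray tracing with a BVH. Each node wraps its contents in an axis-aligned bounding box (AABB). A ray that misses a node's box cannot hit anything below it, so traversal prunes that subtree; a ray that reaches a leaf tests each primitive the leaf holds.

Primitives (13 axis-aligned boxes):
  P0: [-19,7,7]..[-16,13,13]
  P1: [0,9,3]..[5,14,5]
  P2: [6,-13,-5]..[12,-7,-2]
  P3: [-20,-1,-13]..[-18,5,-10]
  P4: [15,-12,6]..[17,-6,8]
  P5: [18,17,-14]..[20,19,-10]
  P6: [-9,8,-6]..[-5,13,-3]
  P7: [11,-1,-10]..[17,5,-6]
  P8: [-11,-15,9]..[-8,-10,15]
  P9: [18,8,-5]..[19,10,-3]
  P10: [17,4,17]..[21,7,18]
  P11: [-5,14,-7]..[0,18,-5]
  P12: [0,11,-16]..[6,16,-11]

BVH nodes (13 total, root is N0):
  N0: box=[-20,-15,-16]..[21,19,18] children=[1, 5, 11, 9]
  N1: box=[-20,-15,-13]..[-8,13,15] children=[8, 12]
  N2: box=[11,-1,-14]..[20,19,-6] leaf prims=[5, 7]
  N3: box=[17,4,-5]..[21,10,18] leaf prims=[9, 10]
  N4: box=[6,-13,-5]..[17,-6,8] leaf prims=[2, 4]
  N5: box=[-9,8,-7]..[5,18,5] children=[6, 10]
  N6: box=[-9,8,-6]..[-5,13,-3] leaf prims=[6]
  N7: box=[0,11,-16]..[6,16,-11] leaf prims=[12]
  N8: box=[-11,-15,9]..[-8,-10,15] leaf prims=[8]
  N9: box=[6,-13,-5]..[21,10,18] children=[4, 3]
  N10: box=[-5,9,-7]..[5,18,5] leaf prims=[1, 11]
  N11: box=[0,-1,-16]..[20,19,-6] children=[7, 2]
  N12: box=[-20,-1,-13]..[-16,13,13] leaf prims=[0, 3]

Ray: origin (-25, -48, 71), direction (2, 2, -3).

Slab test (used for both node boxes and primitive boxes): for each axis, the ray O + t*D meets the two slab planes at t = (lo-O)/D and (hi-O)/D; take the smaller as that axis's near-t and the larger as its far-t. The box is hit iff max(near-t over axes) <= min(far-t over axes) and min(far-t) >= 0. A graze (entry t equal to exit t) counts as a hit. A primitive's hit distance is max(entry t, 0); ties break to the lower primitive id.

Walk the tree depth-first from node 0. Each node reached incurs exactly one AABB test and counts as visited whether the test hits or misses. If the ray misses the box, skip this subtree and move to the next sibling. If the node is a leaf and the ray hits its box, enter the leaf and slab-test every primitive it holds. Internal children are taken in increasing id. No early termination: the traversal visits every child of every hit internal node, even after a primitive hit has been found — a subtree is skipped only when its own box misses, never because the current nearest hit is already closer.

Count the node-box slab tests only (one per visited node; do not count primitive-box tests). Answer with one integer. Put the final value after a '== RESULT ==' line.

Trace the traversal:
N0 x:[5/2,23] y:[33/2,67/2] z:[53/3,29] -> hit [53/3,23], descend [1, 5, 9, 11]
  N1 x:[5/2,17/2] y:[33/2,61/2] z:[56/3,28] -> miss, prune
  N5 x:[8,15] y:[28,33] z:[22,26] -> miss, prune
  N9 x:[31/2,23] y:[35/2,29] z:[53/3,76/3] -> hit [53/3,23], descend [3, 4]
    N3 x:[21,23] y:[26,29] z:[53/3,76/3] -> miss, prune
    N4 x:[31/2,21] y:[35/2,21] z:[21,76/3] -> hit [21,21] leaf, test {P2(miss), P4@t=21}
  N11 x:[25/2,45/2] y:[47/2,67/2] z:[77/3,29] -> miss, prune

Visited [0, 1, 5, 9, 3, 4, 11]. Tests: 7 box, 1 leaf. Nearest: P4.

== RESULT ==
7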